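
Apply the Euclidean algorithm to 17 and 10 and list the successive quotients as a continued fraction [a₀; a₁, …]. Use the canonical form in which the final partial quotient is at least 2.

Apply division with remainder until the remainder is 0:
17 ÷ 10 → quotient 1, remainder 7
10 ÷ 7 → quotient 1, remainder 3
7 ÷ 3 → quotient 2, remainder 1
3 ÷ 1 → quotient 3, remainder 0

[1; 1, 2, 3]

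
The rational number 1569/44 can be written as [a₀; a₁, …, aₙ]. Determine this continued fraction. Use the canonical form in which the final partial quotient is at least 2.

[35; 1, 1, 1, 14]

1569 = 35·44 + 29, so a_0 = 35
44 = 1·29 + 15, so a_1 = 1
29 = 1·15 + 14, so a_2 = 1
15 = 1·14 + 1, so a_3 = 1
14 = 14·1 + 0, so a_4 = 14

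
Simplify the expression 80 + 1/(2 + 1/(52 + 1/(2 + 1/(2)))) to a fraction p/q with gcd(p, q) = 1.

42582/529

a_0 = 80: 80/1
a_1 = 2: 161/2
a_2 = 52: 8452/105
a_3 = 2: 17065/212
a_4 = 2: 42582/529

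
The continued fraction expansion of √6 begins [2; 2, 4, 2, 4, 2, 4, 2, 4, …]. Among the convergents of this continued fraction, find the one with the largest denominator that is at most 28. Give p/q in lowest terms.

List convergents until the denominator exceeds the bound:
a_0 = 2: 2/1  (≤ bound)
a_1 = 2: 5/2  (≤ bound)
a_2 = 4: 22/9  (≤ bound)
a_3 = 2: 49/20  (≤ bound)
a_4 = 4: 218/89  (> 28, stop)

49/20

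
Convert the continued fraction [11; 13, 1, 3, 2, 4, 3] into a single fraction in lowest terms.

Build up convergents one term at a time:
a_0 = 11: 11/1
a_1 = 13: 144/13
a_2 = 1: 155/14
a_3 = 3: 609/55
a_4 = 2: 1373/124
a_5 = 4: 6101/551
a_6 = 3: 19676/1777

19676/1777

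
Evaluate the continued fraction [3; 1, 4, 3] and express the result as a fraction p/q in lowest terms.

61/16

Start with 3.
4 + 1/(3/1) = 4 + 1/3 = 13/3
1 + 1/(13/3) = 1 + 3/13 = 16/13
3 + 1/(16/13) = 3 + 13/16 = 61/16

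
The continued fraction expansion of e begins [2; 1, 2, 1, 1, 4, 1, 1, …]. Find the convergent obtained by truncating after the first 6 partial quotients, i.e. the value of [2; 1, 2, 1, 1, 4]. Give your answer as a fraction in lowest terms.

Use the convergent recurrence hₖ = aₖ·hₖ₋₁ + hₖ₋₂ (and likewise for the denominators kₖ):
a_0 = 2: 2/1
a_1 = 1: 3/1
a_2 = 2: 8/3
a_3 = 1: 11/4
a_4 = 1: 19/7
a_5 = 4: 87/32

87/32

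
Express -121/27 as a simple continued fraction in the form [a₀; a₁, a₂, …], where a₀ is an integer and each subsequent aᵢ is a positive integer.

[-5; 1, 1, 13]

Repeatedly divide and take the remainder:
-121 ÷ 27 → quotient -5, remainder 14
27 ÷ 14 → quotient 1, remainder 13
14 ÷ 13 → quotient 1, remainder 1
13 ÷ 1 → quotient 13, remainder 0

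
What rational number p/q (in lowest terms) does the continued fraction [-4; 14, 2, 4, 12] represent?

Build up convergents one term at a time:
a_0 = -4: -4/1
a_1 = 14: -55/14
a_2 = 2: -114/29
a_3 = 4: -511/130
a_4 = 12: -6246/1589

-6246/1589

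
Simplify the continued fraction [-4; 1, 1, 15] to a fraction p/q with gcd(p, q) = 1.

a_0 = -4: -4/1
a_1 = 1: -3/1
a_2 = 1: -7/2
a_3 = 15: -108/31

-108/31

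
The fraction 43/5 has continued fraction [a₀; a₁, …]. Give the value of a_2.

⌊43/5⌋ = 8, remainder 3
⌊5/3⌋ = 1, remainder 2
⌊3/2⌋ = 1, remainder 1

1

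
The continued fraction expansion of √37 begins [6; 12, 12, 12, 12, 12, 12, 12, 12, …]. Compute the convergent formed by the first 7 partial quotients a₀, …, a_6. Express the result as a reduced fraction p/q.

18798954/3090529

a_0 = 6: 6/1
a_1 = 12: 73/12
a_2 = 12: 882/145
a_3 = 12: 10657/1752
a_4 = 12: 128766/21169
a_5 = 12: 1555849/255780
a_6 = 12: 18798954/3090529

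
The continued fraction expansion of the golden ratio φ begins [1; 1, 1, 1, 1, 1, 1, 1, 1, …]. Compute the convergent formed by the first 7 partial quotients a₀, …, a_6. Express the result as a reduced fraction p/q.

21/13

Work from the innermost term outward:
Start with 1.
1 + 1/(1/1) = 1 + 1/1 = 2/1
1 + 1/(2/1) = 1 + 1/2 = 3/2
1 + 1/(3/2) = 1 + 2/3 = 5/3
1 + 1/(5/3) = 1 + 3/5 = 8/5
1 + 1/(8/5) = 1 + 5/8 = 13/8
1 + 1/(13/8) = 1 + 8/13 = 21/13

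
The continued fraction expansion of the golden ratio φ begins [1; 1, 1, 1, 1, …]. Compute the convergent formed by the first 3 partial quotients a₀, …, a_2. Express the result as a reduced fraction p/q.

3/2

a_0 = 1: 1/1
a_1 = 1: 2/1
a_2 = 1: 3/2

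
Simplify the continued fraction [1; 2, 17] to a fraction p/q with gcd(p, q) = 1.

Use the convergent recurrence hₖ = aₖ·hₖ₋₁ + hₖ₋₂ (and likewise for the denominators kₖ):
a_0 = 1: 1/1
a_1 = 2: 3/2
a_2 = 17: 52/35

52/35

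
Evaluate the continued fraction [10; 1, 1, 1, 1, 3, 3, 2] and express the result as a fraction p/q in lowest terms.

1443/136

a_0 = 10: 10/1
a_1 = 1: 11/1
a_2 = 1: 21/2
a_3 = 1: 32/3
a_4 = 1: 53/5
a_5 = 3: 191/18
a_6 = 3: 626/59
a_7 = 2: 1443/136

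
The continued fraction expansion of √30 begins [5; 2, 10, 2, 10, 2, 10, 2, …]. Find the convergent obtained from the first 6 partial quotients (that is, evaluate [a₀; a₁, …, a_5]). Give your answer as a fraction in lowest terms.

Starting at the tail and folding back:
Start with 2.
10 + 1/(2/1) = 10 + 1/2 = 21/2
2 + 1/(21/2) = 2 + 2/21 = 44/21
10 + 1/(44/21) = 10 + 21/44 = 461/44
2 + 1/(461/44) = 2 + 44/461 = 966/461
5 + 1/(966/461) = 5 + 461/966 = 5291/966

5291/966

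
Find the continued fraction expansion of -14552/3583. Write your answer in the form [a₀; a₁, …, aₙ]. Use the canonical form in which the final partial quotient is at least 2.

[-5; 1, 15, 3, 2, 31]

Repeatedly divide and take the remainder:
⌊-14552/3583⌋ = -5, remainder 3363
⌊3583/3363⌋ = 1, remainder 220
⌊3363/220⌋ = 15, remainder 63
⌊220/63⌋ = 3, remainder 31
⌊63/31⌋ = 2, remainder 1
⌊31/1⌋ = 31, remainder 0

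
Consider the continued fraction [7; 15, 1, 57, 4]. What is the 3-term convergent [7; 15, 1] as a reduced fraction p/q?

113/16

Collapse the nested fraction from the inside out:
Start with 1.
15 + 1/(1/1) = 15 + 1/1 = 16/1
7 + 1/(16/1) = 7 + 1/16 = 113/16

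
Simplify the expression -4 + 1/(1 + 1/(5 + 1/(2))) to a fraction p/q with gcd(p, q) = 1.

-41/13

Start with 2.
5 + 1/(2/1) = 5 + 1/2 = 11/2
1 + 1/(11/2) = 1 + 2/11 = 13/11
-4 + 1/(13/11) = -4 + 11/13 = -41/13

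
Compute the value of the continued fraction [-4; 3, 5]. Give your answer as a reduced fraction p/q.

-59/16

a_0 = -4: -4/1
a_1 = 3: -11/3
a_2 = 5: -59/16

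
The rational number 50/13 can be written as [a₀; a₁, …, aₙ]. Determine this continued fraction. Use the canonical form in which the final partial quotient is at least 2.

⌊50/13⌋ = 3, remainder 11
⌊13/11⌋ = 1, remainder 2
⌊11/2⌋ = 5, remainder 1
⌊2/1⌋ = 2, remainder 0

[3; 1, 5, 2]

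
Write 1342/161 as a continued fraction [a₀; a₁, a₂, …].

⌊1342/161⌋ = 8, remainder 54
⌊161/54⌋ = 2, remainder 53
⌊54/53⌋ = 1, remainder 1
⌊53/1⌋ = 53, remainder 0

[8; 2, 1, 53]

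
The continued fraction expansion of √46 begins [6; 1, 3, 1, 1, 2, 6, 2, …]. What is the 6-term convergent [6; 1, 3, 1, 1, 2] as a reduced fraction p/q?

Collapse the nested fraction from the inside out:
Start with 2.
1 + 1/(2/1) = 1 + 1/2 = 3/2
1 + 1/(3/2) = 1 + 2/3 = 5/3
3 + 1/(5/3) = 3 + 3/5 = 18/5
1 + 1/(18/5) = 1 + 5/18 = 23/18
6 + 1/(23/18) = 6 + 18/23 = 156/23

156/23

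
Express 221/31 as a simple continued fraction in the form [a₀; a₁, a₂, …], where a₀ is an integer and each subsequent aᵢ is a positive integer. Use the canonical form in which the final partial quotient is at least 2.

[7; 7, 1, 3]

221 = 7·31 + 4, so a_0 = 7
31 = 7·4 + 3, so a_1 = 7
4 = 1·3 + 1, so a_2 = 1
3 = 3·1 + 0, so a_3 = 3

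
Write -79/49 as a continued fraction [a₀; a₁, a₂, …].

[-2; 2, 1, 1, 2, 1, 2]

Repeatedly divide and take the remainder:
⌊-79/49⌋ = -2, remainder 19
⌊49/19⌋ = 2, remainder 11
⌊19/11⌋ = 1, remainder 8
⌊11/8⌋ = 1, remainder 3
⌊8/3⌋ = 2, remainder 2
⌊3/2⌋ = 1, remainder 1
⌊2/1⌋ = 2, remainder 0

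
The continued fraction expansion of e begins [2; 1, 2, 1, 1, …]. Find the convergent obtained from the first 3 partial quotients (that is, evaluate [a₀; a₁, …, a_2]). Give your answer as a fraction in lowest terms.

a_0 = 2: 2/1
a_1 = 1: 3/1
a_2 = 2: 8/3

8/3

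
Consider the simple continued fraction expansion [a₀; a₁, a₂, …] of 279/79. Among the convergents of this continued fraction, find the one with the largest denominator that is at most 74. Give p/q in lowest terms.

113/32

a_0 = 3: 3/1  (≤ bound)
a_1 = 1: 4/1  (≤ bound)
a_2 = 1: 7/2  (≤ bound)
a_3 = 7: 53/15  (≤ bound)
a_4 = 2: 113/32  (≤ bound)
a_5 = 2: 279/79  (> 74, stop)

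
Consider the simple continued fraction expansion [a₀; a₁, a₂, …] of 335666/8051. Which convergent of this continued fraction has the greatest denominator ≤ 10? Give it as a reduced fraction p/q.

417/10

a_0 = 41: 41/1  (≤ bound)
a_1 = 1: 42/1  (≤ bound)
a_2 = 2: 125/3  (≤ bound)
a_3 = 3: 417/10  (≤ bound)
a_4 = 1: 542/13  (> 10, stop)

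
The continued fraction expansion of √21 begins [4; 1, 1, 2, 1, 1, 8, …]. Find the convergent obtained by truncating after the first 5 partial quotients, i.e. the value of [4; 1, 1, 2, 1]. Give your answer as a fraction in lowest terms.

32/7

a_0 = 4: 4/1
a_1 = 1: 5/1
a_2 = 1: 9/2
a_3 = 2: 23/5
a_4 = 1: 32/7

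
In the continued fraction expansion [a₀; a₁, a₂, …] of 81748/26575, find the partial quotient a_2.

7

⌊81748/26575⌋ = 3, remainder 2023
⌊26575/2023⌋ = 13, remainder 276
⌊2023/276⌋ = 7, remainder 91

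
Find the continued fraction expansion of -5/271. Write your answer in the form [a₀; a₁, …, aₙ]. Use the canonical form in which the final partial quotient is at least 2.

Apply division with remainder until the remainder is 0:
⌊-5/271⌋ = -1, remainder 266
⌊271/266⌋ = 1, remainder 5
⌊266/5⌋ = 53, remainder 1
⌊5/1⌋ = 5, remainder 0

[-1; 1, 53, 5]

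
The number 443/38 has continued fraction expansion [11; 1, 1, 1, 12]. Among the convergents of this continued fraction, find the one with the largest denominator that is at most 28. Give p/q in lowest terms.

a_0 = 11: 11/1  (≤ bound)
a_1 = 1: 12/1  (≤ bound)
a_2 = 1: 23/2  (≤ bound)
a_3 = 1: 35/3  (≤ bound)
a_4 = 12: 443/38  (> 28, stop)

35/3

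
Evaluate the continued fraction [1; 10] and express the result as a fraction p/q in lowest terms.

11/10

Start with 10.
1 + 1/(10/1) = 1 + 1/10 = 11/10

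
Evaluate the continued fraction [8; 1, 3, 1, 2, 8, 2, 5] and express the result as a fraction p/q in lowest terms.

11923/1357

Work from the innermost term outward:
Start with 5.
2 + 1/(5/1) = 2 + 1/5 = 11/5
8 + 1/(11/5) = 8 + 5/11 = 93/11
2 + 1/(93/11) = 2 + 11/93 = 197/93
1 + 1/(197/93) = 1 + 93/197 = 290/197
3 + 1/(290/197) = 3 + 197/290 = 1067/290
1 + 1/(1067/290) = 1 + 290/1067 = 1357/1067
8 + 1/(1357/1067) = 8 + 1067/1357 = 11923/1357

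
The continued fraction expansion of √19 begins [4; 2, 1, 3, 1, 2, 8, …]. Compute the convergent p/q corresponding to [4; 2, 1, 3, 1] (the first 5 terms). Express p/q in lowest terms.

a_0 = 4: 4/1
a_1 = 2: 9/2
a_2 = 1: 13/3
a_3 = 3: 48/11
a_4 = 1: 61/14

61/14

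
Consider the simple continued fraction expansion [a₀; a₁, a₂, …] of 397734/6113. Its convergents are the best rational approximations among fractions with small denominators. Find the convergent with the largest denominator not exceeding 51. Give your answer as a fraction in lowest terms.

List convergents until the denominator exceeds the bound:
a_0 = 65: 65/1  (≤ bound)
a_1 = 15: 976/15  (≤ bound)
a_2 = 1: 1041/16  (≤ bound)
a_3 = 2: 3058/47  (≤ bound)
a_4 = 1: 4099/63  (> 51, stop)

3058/47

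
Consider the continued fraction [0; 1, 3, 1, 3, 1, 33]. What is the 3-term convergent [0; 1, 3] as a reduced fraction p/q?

Start with 3.
1 + 1/(3/1) = 1 + 1/3 = 4/3
0 + 1/(4/3) = 0 + 3/4 = 3/4

3/4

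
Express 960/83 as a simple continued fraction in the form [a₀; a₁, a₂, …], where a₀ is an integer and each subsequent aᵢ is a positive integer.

[11; 1, 1, 3, 3, 1, 2]

⌊960/83⌋ = 11, remainder 47
⌊83/47⌋ = 1, remainder 36
⌊47/36⌋ = 1, remainder 11
⌊36/11⌋ = 3, remainder 3
⌊11/3⌋ = 3, remainder 2
⌊3/2⌋ = 1, remainder 1
⌊2/1⌋ = 2, remainder 0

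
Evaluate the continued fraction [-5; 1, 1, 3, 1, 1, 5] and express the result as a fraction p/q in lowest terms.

Start with 5.
1 + 1/(5/1) = 1 + 1/5 = 6/5
1 + 1/(6/5) = 1 + 5/6 = 11/6
3 + 1/(11/6) = 3 + 6/11 = 39/11
1 + 1/(39/11) = 1 + 11/39 = 50/39
1 + 1/(50/39) = 1 + 39/50 = 89/50
-5 + 1/(89/50) = -5 + 50/89 = -395/89

-395/89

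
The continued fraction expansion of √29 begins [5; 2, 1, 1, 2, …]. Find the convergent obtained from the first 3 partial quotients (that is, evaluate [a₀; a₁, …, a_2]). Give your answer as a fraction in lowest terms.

16/3

Work from the innermost term outward:
Start with 1.
2 + 1/(1/1) = 2 + 1/1 = 3/1
5 + 1/(3/1) = 5 + 1/3 = 16/3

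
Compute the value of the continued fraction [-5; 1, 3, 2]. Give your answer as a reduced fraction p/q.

-38/9

Starting at the tail and folding back:
Start with 2.
3 + 1/(2/1) = 3 + 1/2 = 7/2
1 + 1/(7/2) = 1 + 2/7 = 9/7
-5 + 1/(9/7) = -5 + 7/9 = -38/9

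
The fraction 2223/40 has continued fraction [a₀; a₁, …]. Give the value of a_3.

2223 ÷ 40 → quotient 55, remainder 23
40 ÷ 23 → quotient 1, remainder 17
23 ÷ 17 → quotient 1, remainder 6
17 ÷ 6 → quotient 2, remainder 5

2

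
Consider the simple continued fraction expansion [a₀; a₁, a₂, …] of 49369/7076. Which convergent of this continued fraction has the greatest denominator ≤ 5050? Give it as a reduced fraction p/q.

22110/3169

List convergents until the denominator exceeds the bound:
a_0 = 6: 6/1  (≤ bound)
a_1 = 1: 7/1  (≤ bound)
a_2 = 42: 300/43  (≤ bound)
a_3 = 2: 607/87  (≤ bound)
a_4 = 2: 1514/217  (≤ bound)
a_5 = 3: 5149/738  (≤ bound)
a_6 = 4: 22110/3169  (≤ bound)
a_7 = 2: 49369/7076  (> 5050, stop)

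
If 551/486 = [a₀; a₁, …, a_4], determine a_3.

551 ÷ 486 → quotient 1, remainder 65
486 ÷ 65 → quotient 7, remainder 31
65 ÷ 31 → quotient 2, remainder 3
31 ÷ 3 → quotient 10, remainder 1

10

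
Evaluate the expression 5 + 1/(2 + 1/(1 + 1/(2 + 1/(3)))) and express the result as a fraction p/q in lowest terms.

Start with 3.
2 + 1/(3/1) = 2 + 1/3 = 7/3
1 + 1/(7/3) = 1 + 3/7 = 10/7
2 + 1/(10/7) = 2 + 7/10 = 27/10
5 + 1/(27/10) = 5 + 10/27 = 145/27

145/27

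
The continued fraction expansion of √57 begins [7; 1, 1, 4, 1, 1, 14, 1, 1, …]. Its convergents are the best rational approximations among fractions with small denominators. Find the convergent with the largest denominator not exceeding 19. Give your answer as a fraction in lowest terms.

83/11

List convergents until the denominator exceeds the bound:
a_0 = 7: 7/1  (≤ bound)
a_1 = 1: 8/1  (≤ bound)
a_2 = 1: 15/2  (≤ bound)
a_3 = 4: 68/9  (≤ bound)
a_4 = 1: 83/11  (≤ bound)
a_5 = 1: 151/20  (> 19, stop)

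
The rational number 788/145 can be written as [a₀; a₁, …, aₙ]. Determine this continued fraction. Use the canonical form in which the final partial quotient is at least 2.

788 ÷ 145 → quotient 5, remainder 63
145 ÷ 63 → quotient 2, remainder 19
63 ÷ 19 → quotient 3, remainder 6
19 ÷ 6 → quotient 3, remainder 1
6 ÷ 1 → quotient 6, remainder 0

[5; 2, 3, 3, 6]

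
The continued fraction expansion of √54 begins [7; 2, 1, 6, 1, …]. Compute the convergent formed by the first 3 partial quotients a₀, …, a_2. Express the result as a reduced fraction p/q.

Start with 1.
2 + 1/(1/1) = 2 + 1/1 = 3/1
7 + 1/(3/1) = 7 + 1/3 = 22/3

22/3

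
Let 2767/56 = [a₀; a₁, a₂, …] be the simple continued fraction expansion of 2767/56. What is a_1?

Repeatedly divide and take the remainder:
2767 ÷ 56 → quotient 49, remainder 23
56 ÷ 23 → quotient 2, remainder 10

2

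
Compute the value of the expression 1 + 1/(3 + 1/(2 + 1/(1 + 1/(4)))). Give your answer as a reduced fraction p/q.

61/47

Build up convergents one term at a time:
a_0 = 1: 1/1
a_1 = 3: 4/3
a_2 = 2: 9/7
a_3 = 1: 13/10
a_4 = 4: 61/47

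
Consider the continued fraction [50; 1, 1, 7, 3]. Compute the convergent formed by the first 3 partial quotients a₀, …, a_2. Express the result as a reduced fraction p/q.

101/2

a_0 = 50: 50/1
a_1 = 1: 51/1
a_2 = 1: 101/2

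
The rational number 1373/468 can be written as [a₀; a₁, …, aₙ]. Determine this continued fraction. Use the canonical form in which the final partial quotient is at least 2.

1373 ÷ 468 → quotient 2, remainder 437
468 ÷ 437 → quotient 1, remainder 31
437 ÷ 31 → quotient 14, remainder 3
31 ÷ 3 → quotient 10, remainder 1
3 ÷ 1 → quotient 3, remainder 0

[2; 1, 14, 10, 3]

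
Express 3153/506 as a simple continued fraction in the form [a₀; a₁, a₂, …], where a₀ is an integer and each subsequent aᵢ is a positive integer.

⌊3153/506⌋ = 6, remainder 117
⌊506/117⌋ = 4, remainder 38
⌊117/38⌋ = 3, remainder 3
⌊38/3⌋ = 12, remainder 2
⌊3/2⌋ = 1, remainder 1
⌊2/1⌋ = 2, remainder 0

[6; 4, 3, 12, 1, 2]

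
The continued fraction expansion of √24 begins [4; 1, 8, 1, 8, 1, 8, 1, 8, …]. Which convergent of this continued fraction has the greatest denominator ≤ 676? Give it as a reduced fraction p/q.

485/99

a_0 = 4: 4/1  (≤ bound)
a_1 = 1: 5/1  (≤ bound)
a_2 = 8: 44/9  (≤ bound)
a_3 = 1: 49/10  (≤ bound)
a_4 = 8: 436/89  (≤ bound)
a_5 = 1: 485/99  (≤ bound)
a_6 = 8: 4316/881  (> 676, stop)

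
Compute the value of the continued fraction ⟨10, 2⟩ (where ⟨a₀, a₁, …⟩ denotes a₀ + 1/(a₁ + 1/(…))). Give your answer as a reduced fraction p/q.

a_0 = 10: 10/1
a_1 = 2: 21/2

21/2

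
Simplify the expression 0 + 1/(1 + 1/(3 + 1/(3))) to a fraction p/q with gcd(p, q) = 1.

10/13

Start with 3.
3 + 1/(3/1) = 3 + 1/3 = 10/3
1 + 1/(10/3) = 1 + 3/10 = 13/10
0 + 1/(13/10) = 0 + 10/13 = 10/13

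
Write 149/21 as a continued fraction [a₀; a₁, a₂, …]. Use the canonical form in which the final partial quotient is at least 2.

149 = 7·21 + 2, so a_0 = 7
21 = 10·2 + 1, so a_1 = 10
2 = 2·1 + 0, so a_2 = 2

[7; 10, 2]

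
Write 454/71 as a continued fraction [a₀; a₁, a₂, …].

[6; 2, 1, 1, 6, 2]

454 = 6·71 + 28, so a_0 = 6
71 = 2·28 + 15, so a_1 = 2
28 = 1·15 + 13, so a_2 = 1
15 = 1·13 + 2, so a_3 = 1
13 = 6·2 + 1, so a_4 = 6
2 = 2·1 + 0, so a_5 = 2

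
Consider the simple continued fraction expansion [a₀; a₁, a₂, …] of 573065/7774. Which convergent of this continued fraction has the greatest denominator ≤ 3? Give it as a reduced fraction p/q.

List convergents until the denominator exceeds the bound:
a_0 = 73: 73/1  (≤ bound)
a_1 = 1: 74/1  (≤ bound)
a_2 = 2: 221/3  (≤ bound)
a_3 = 1: 295/4  (> 3, stop)

221/3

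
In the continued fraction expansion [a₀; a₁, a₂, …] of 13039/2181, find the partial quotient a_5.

9

Repeatedly divide and take the remainder:
⌊13039/2181⌋ = 5, remainder 2134
⌊2181/2134⌋ = 1, remainder 47
⌊2134/47⌋ = 45, remainder 19
⌊47/19⌋ = 2, remainder 9
⌊19/9⌋ = 2, remainder 1
⌊9/1⌋ = 9, remainder 0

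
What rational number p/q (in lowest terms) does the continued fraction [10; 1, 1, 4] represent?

95/9

Start with 4.
1 + 1/(4/1) = 1 + 1/4 = 5/4
1 + 1/(5/4) = 1 + 4/5 = 9/5
10 + 1/(9/5) = 10 + 5/9 = 95/9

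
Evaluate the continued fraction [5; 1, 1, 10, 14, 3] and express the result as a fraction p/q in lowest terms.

Start with 3.
14 + 1/(3/1) = 14 + 1/3 = 43/3
10 + 1/(43/3) = 10 + 3/43 = 433/43
1 + 1/(433/43) = 1 + 43/433 = 476/433
1 + 1/(476/433) = 1 + 433/476 = 909/476
5 + 1/(909/476) = 5 + 476/909 = 5021/909

5021/909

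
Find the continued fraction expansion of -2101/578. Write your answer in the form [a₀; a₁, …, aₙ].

[-4; 2, 1, 2, 1, 5, 9]

Repeatedly divide and take the remainder:
⌊-2101/578⌋ = -4, remainder 211
⌊578/211⌋ = 2, remainder 156
⌊211/156⌋ = 1, remainder 55
⌊156/55⌋ = 2, remainder 46
⌊55/46⌋ = 1, remainder 9
⌊46/9⌋ = 5, remainder 1
⌊9/1⌋ = 9, remainder 0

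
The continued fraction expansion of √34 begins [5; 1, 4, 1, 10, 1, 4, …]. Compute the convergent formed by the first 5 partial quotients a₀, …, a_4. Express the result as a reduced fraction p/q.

379/65

a_0 = 5: 5/1
a_1 = 1: 6/1
a_2 = 4: 29/5
a_3 = 1: 35/6
a_4 = 10: 379/65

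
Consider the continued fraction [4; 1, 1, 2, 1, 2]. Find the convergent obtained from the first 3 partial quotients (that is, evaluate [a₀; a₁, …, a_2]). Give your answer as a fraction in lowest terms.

Start with 1.
1 + 1/(1/1) = 1 + 1/1 = 2/1
4 + 1/(2/1) = 4 + 1/2 = 9/2

9/2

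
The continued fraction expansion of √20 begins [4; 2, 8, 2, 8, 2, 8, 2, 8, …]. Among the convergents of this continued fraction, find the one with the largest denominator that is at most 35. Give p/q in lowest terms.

List convergents until the denominator exceeds the bound:
a_0 = 4: 4/1  (≤ bound)
a_1 = 2: 9/2  (≤ bound)
a_2 = 8: 76/17  (≤ bound)
a_3 = 2: 161/36  (> 35, stop)

76/17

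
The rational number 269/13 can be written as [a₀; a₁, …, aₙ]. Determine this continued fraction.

[20; 1, 2, 4]

⌊269/13⌋ = 20, remainder 9
⌊13/9⌋ = 1, remainder 4
⌊9/4⌋ = 2, remainder 1
⌊4/1⌋ = 4, remainder 0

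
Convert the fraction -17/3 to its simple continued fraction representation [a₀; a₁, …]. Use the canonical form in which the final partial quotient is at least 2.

[-6; 3]

⌊-17/3⌋ = -6, remainder 1
⌊3/1⌋ = 3, remainder 0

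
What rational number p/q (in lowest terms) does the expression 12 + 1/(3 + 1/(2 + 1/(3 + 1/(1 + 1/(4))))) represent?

1819/148

a_0 = 12: 12/1
a_1 = 3: 37/3
a_2 = 2: 86/7
a_3 = 3: 295/24
a_4 = 1: 381/31
a_5 = 4: 1819/148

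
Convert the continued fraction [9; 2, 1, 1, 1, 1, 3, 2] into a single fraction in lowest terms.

1004/107

a_0 = 9: 9/1
a_1 = 2: 19/2
a_2 = 1: 28/3
a_3 = 1: 47/5
a_4 = 1: 75/8
a_5 = 1: 122/13
a_6 = 3: 441/47
a_7 = 2: 1004/107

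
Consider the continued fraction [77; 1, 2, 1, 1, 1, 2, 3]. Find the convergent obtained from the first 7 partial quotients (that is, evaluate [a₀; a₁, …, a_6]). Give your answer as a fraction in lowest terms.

Start with 2.
1 + 1/(2/1) = 1 + 1/2 = 3/2
1 + 1/(3/2) = 1 + 2/3 = 5/3
1 + 1/(5/3) = 1 + 3/5 = 8/5
2 + 1/(8/5) = 2 + 5/8 = 21/8
1 + 1/(21/8) = 1 + 8/21 = 29/21
77 + 1/(29/21) = 77 + 21/29 = 2254/29

2254/29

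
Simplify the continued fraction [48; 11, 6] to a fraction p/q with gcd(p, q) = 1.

3222/67

a_0 = 48: 48/1
a_1 = 11: 529/11
a_2 = 6: 3222/67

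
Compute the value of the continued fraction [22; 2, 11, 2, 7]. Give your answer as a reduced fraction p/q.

8070/359

Starting at the tail and folding back:
Start with 7.
2 + 1/(7/1) = 2 + 1/7 = 15/7
11 + 1/(15/7) = 11 + 7/15 = 172/15
2 + 1/(172/15) = 2 + 15/172 = 359/172
22 + 1/(359/172) = 22 + 172/359 = 8070/359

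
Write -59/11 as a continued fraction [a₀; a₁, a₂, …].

[-6; 1, 1, 1, 3]

Apply division with remainder until the remainder is 0:
⌊-59/11⌋ = -6, remainder 7
⌊11/7⌋ = 1, remainder 4
⌊7/4⌋ = 1, remainder 3
⌊4/3⌋ = 1, remainder 1
⌊3/1⌋ = 3, remainder 0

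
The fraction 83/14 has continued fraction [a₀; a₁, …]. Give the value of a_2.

13

83 ÷ 14 → quotient 5, remainder 13
14 ÷ 13 → quotient 1, remainder 1
13 ÷ 1 → quotient 13, remainder 0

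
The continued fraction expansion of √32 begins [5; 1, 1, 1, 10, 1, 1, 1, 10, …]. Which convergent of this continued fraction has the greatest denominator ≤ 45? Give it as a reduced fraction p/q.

a_0 = 5: 5/1  (≤ bound)
a_1 = 1: 6/1  (≤ bound)
a_2 = 1: 11/2  (≤ bound)
a_3 = 1: 17/3  (≤ bound)
a_4 = 10: 181/32  (≤ bound)
a_5 = 1: 198/35  (≤ bound)
a_6 = 1: 379/67  (> 45, stop)

198/35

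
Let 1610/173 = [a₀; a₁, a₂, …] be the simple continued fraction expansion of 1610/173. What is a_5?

⌊1610/173⌋ = 9, remainder 53
⌊173/53⌋ = 3, remainder 14
⌊53/14⌋ = 3, remainder 11
⌊14/11⌋ = 1, remainder 3
⌊11/3⌋ = 3, remainder 2
⌊3/2⌋ = 1, remainder 1

1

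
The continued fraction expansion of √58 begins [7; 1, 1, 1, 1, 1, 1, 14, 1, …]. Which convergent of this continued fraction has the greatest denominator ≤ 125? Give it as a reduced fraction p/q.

List convergents until the denominator exceeds the bound:
a_0 = 7: 7/1  (≤ bound)
a_1 = 1: 8/1  (≤ bound)
a_2 = 1: 15/2  (≤ bound)
a_3 = 1: 23/3  (≤ bound)
a_4 = 1: 38/5  (≤ bound)
a_5 = 1: 61/8  (≤ bound)
a_6 = 1: 99/13  (≤ bound)
a_7 = 14: 1447/190  (> 125, stop)

99/13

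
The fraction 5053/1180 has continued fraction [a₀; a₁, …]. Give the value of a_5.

4

5053 = 4·1180 + 333, so a_0 = 4
1180 = 3·333 + 181, so a_1 = 3
333 = 1·181 + 152, so a_2 = 1
181 = 1·152 + 29, so a_3 = 1
152 = 5·29 + 7, so a_4 = 5
29 = 4·7 + 1, so a_5 = 4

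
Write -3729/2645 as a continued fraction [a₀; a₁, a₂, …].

[-2; 1, 1, 2, 3, 1, 2, 43]

⌊-3729/2645⌋ = -2, remainder 1561
⌊2645/1561⌋ = 1, remainder 1084
⌊1561/1084⌋ = 1, remainder 477
⌊1084/477⌋ = 2, remainder 130
⌊477/130⌋ = 3, remainder 87
⌊130/87⌋ = 1, remainder 43
⌊87/43⌋ = 2, remainder 1
⌊43/1⌋ = 43, remainder 0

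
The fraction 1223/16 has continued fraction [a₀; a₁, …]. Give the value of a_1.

1223 = 76·16 + 7, so a_0 = 76
16 = 2·7 + 2, so a_1 = 2

2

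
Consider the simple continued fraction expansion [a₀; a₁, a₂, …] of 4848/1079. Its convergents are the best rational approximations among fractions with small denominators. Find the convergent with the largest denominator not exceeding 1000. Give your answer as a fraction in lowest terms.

647/144

a_0 = 4: 4/1  (≤ bound)
a_1 = 2: 9/2  (≤ bound)
a_2 = 35: 319/71  (≤ bound)
a_3 = 2: 647/144  (≤ bound)
a_4 = 7: 4848/1079  (> 1000, stop)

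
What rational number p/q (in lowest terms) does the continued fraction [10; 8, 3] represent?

a_0 = 10: 10/1
a_1 = 8: 81/8
a_2 = 3: 253/25

253/25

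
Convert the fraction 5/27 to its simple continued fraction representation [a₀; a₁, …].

Apply division with remainder until the remainder is 0:
5 ÷ 27 → quotient 0, remainder 5
27 ÷ 5 → quotient 5, remainder 2
5 ÷ 2 → quotient 2, remainder 1
2 ÷ 1 → quotient 2, remainder 0

[0; 5, 2, 2]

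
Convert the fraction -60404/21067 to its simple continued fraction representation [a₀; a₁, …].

-60404 = -3·21067 + 2797, so a_0 = -3
21067 = 7·2797 + 1488, so a_1 = 7
2797 = 1·1488 + 1309, so a_2 = 1
1488 = 1·1309 + 179, so a_3 = 1
1309 = 7·179 + 56, so a_4 = 7
179 = 3·56 + 11, so a_5 = 3
56 = 5·11 + 1, so a_6 = 5
11 = 11·1 + 0, so a_7 = 11

[-3; 7, 1, 1, 7, 3, 5, 11]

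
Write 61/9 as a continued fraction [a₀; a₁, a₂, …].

Repeatedly divide and take the remainder:
61 ÷ 9 → quotient 6, remainder 7
9 ÷ 7 → quotient 1, remainder 2
7 ÷ 2 → quotient 3, remainder 1
2 ÷ 1 → quotient 2, remainder 0

[6; 1, 3, 2]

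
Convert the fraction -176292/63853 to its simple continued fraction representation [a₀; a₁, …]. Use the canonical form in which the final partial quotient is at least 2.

[-3; 4, 5, 2, 13, 3, 2, 14]

-176292 ÷ 63853 → quotient -3, remainder 15267
63853 ÷ 15267 → quotient 4, remainder 2785
15267 ÷ 2785 → quotient 5, remainder 1342
2785 ÷ 1342 → quotient 2, remainder 101
1342 ÷ 101 → quotient 13, remainder 29
101 ÷ 29 → quotient 3, remainder 14
29 ÷ 14 → quotient 2, remainder 1
14 ÷ 1 → quotient 14, remainder 0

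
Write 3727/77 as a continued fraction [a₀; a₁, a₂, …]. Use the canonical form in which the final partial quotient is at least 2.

[48; 2, 2, 15]

⌊3727/77⌋ = 48, remainder 31
⌊77/31⌋ = 2, remainder 15
⌊31/15⌋ = 2, remainder 1
⌊15/1⌋ = 15, remainder 0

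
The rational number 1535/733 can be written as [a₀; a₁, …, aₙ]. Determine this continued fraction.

[2; 10, 1, 1, 1, 1, 1, 8]

Run the Euclidean algorithm, recording each quotient:
⌊1535/733⌋ = 2, remainder 69
⌊733/69⌋ = 10, remainder 43
⌊69/43⌋ = 1, remainder 26
⌊43/26⌋ = 1, remainder 17
⌊26/17⌋ = 1, remainder 9
⌊17/9⌋ = 1, remainder 8
⌊9/8⌋ = 1, remainder 1
⌊8/1⌋ = 8, remainder 0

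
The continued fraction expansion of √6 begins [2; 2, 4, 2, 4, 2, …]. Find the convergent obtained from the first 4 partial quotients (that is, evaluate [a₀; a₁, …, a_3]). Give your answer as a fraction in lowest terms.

49/20

Starting at the tail and folding back:
Start with 2.
4 + 1/(2/1) = 4 + 1/2 = 9/2
2 + 1/(9/2) = 2 + 2/9 = 20/9
2 + 1/(20/9) = 2 + 9/20 = 49/20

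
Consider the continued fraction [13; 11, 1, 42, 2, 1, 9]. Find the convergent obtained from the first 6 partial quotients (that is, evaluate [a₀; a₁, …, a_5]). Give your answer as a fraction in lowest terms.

Start with 1.
2 + 1/(1/1) = 2 + 1/1 = 3/1
42 + 1/(3/1) = 42 + 1/3 = 127/3
1 + 1/(127/3) = 1 + 3/127 = 130/127
11 + 1/(130/127) = 11 + 127/130 = 1557/130
13 + 1/(1557/130) = 13 + 130/1557 = 20371/1557

20371/1557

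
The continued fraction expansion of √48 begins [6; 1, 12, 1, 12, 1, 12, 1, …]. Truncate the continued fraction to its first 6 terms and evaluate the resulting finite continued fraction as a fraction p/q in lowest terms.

Start with 1.
12 + 1/(1/1) = 12 + 1/1 = 13/1
1 + 1/(13/1) = 1 + 1/13 = 14/13
12 + 1/(14/13) = 12 + 13/14 = 181/14
1 + 1/(181/14) = 1 + 14/181 = 195/181
6 + 1/(195/181) = 6 + 181/195 = 1351/195

1351/195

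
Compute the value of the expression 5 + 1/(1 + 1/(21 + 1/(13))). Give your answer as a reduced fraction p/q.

1709/287

Use the convergent recurrence hₖ = aₖ·hₖ₋₁ + hₖ₋₂ (and likewise for the denominators kₖ):
a_0 = 5: 5/1
a_1 = 1: 6/1
a_2 = 21: 131/22
a_3 = 13: 1709/287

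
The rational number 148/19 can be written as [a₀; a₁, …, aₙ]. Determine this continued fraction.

Run the Euclidean algorithm, recording each quotient:
148 ÷ 19 → quotient 7, remainder 15
19 ÷ 15 → quotient 1, remainder 4
15 ÷ 4 → quotient 3, remainder 3
4 ÷ 3 → quotient 1, remainder 1
3 ÷ 1 → quotient 3, remainder 0

[7; 1, 3, 1, 3]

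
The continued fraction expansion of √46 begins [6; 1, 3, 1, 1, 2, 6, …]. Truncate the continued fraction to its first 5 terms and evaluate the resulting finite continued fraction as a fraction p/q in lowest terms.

a_0 = 6: 6/1
a_1 = 1: 7/1
a_2 = 3: 27/4
a_3 = 1: 34/5
a_4 = 1: 61/9

61/9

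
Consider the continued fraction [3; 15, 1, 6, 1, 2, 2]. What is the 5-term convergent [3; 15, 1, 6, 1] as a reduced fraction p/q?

a_0 = 3: 3/1
a_1 = 15: 46/15
a_2 = 1: 49/16
a_3 = 6: 340/111
a_4 = 1: 389/127

389/127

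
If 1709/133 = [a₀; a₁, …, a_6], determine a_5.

1

Run the Euclidean algorithm, recording each quotient:
1709 = 12·133 + 113, so a_0 = 12
133 = 1·113 + 20, so a_1 = 1
113 = 5·20 + 13, so a_2 = 5
20 = 1·13 + 7, so a_3 = 1
13 = 1·7 + 6, so a_4 = 1
7 = 1·6 + 1, so a_5 = 1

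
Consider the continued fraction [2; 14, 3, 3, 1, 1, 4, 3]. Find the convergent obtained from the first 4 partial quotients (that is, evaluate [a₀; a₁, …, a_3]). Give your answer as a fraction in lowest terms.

Start with 3.
3 + 1/(3/1) = 3 + 1/3 = 10/3
14 + 1/(10/3) = 14 + 3/10 = 143/10
2 + 1/(143/10) = 2 + 10/143 = 296/143

296/143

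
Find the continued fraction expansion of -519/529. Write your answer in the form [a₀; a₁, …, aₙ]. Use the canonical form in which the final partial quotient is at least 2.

[-1; 52, 1, 9]

-519 = -1·529 + 10, so a_0 = -1
529 = 52·10 + 9, so a_1 = 52
10 = 1·9 + 1, so a_2 = 1
9 = 9·1 + 0, so a_3 = 9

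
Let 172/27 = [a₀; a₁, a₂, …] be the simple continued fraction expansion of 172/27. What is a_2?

172 = 6·27 + 10, so a_0 = 6
27 = 2·10 + 7, so a_1 = 2
10 = 1·7 + 3, so a_2 = 1

1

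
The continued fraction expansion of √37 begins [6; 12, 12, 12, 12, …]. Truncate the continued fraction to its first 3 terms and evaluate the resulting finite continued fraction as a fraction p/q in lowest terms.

Start with 12.
12 + 1/(12/1) = 12 + 1/12 = 145/12
6 + 1/(145/12) = 6 + 12/145 = 882/145

882/145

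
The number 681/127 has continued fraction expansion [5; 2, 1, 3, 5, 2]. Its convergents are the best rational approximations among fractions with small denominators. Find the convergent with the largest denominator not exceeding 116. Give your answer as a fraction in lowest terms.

311/58

a_0 = 5: 5/1  (≤ bound)
a_1 = 2: 11/2  (≤ bound)
a_2 = 1: 16/3  (≤ bound)
a_3 = 3: 59/11  (≤ bound)
a_4 = 5: 311/58  (≤ bound)
a_5 = 2: 681/127  (> 116, stop)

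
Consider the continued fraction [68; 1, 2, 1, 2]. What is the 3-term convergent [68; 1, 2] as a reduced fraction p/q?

Use the convergent recurrence hₖ = aₖ·hₖ₋₁ + hₖ₋₂ (and likewise for the denominators kₖ):
a_0 = 68: 68/1
a_1 = 1: 69/1
a_2 = 2: 206/3

206/3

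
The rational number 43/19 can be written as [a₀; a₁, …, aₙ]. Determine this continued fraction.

[2; 3, 1, 4]

43 ÷ 19 → quotient 2, remainder 5
19 ÷ 5 → quotient 3, remainder 4
5 ÷ 4 → quotient 1, remainder 1
4 ÷ 1 → quotient 4, remainder 0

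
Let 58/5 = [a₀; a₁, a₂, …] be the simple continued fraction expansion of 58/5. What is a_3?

2

58 = 11·5 + 3, so a_0 = 11
5 = 1·3 + 2, so a_1 = 1
3 = 1·2 + 1, so a_2 = 1
2 = 2·1 + 0, so a_3 = 2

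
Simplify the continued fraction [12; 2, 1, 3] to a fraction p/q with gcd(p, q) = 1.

136/11

Starting at the tail and folding back:
Start with 3.
1 + 1/(3/1) = 1 + 1/3 = 4/3
2 + 1/(4/3) = 2 + 3/4 = 11/4
12 + 1/(11/4) = 12 + 4/11 = 136/11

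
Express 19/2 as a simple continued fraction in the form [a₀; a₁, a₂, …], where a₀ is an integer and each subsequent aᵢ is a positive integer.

[9; 2]

Repeatedly divide and take the remainder:
19 = 9·2 + 1, so a_0 = 9
2 = 2·1 + 0, so a_1 = 2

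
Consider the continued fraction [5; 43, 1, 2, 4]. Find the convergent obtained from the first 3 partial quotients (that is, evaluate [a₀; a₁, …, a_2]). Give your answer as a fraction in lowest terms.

Starting at the tail and folding back:
Start with 1.
43 + 1/(1/1) = 43 + 1/1 = 44/1
5 + 1/(44/1) = 5 + 1/44 = 221/44

221/44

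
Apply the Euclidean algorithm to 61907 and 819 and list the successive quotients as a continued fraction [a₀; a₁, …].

61907 = 75·819 + 482, so a_0 = 75
819 = 1·482 + 337, so a_1 = 1
482 = 1·337 + 145, so a_2 = 1
337 = 2·145 + 47, so a_3 = 2
145 = 3·47 + 4, so a_4 = 3
47 = 11·4 + 3, so a_5 = 11
4 = 1·3 + 1, so a_6 = 1
3 = 3·1 + 0, so a_7 = 3

[75; 1, 1, 2, 3, 11, 1, 3]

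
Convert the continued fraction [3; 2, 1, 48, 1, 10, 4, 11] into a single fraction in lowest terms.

251032/75259

Collapse the nested fraction from the inside out:
Start with 11.
4 + 1/(11/1) = 4 + 1/11 = 45/11
10 + 1/(45/11) = 10 + 11/45 = 461/45
1 + 1/(461/45) = 1 + 45/461 = 506/461
48 + 1/(506/461) = 48 + 461/506 = 24749/506
1 + 1/(24749/506) = 1 + 506/24749 = 25255/24749
2 + 1/(25255/24749) = 2 + 24749/25255 = 75259/25255
3 + 1/(75259/25255) = 3 + 25255/75259 = 251032/75259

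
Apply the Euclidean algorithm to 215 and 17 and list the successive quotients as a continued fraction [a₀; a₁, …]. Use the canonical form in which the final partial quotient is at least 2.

⌊215/17⌋ = 12, remainder 11
⌊17/11⌋ = 1, remainder 6
⌊11/6⌋ = 1, remainder 5
⌊6/5⌋ = 1, remainder 1
⌊5/1⌋ = 5, remainder 0

[12; 1, 1, 1, 5]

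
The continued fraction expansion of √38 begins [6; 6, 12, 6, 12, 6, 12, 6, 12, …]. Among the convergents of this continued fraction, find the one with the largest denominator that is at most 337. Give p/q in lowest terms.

450/73

List convergents until the denominator exceeds the bound:
a_0 = 6: 6/1  (≤ bound)
a_1 = 6: 37/6  (≤ bound)
a_2 = 12: 450/73  (≤ bound)
a_3 = 6: 2737/444  (> 337, stop)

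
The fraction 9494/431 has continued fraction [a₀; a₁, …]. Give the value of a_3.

Apply division with remainder until the remainder is 0:
9494 = 22·431 + 12, so a_0 = 22
431 = 35·12 + 11, so a_1 = 35
12 = 1·11 + 1, so a_2 = 1
11 = 11·1 + 0, so a_3 = 11

11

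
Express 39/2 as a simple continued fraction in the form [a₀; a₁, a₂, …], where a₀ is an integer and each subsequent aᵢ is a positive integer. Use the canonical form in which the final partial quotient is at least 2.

[19; 2]

39 ÷ 2 → quotient 19, remainder 1
2 ÷ 1 → quotient 2, remainder 0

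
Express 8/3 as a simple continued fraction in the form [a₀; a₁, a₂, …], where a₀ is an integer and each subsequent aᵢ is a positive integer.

8 = 2·3 + 2, so a_0 = 2
3 = 1·2 + 1, so a_1 = 1
2 = 2·1 + 0, so a_2 = 2

[2; 1, 2]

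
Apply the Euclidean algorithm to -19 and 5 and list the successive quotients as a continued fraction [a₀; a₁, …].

[-4; 5]

Repeatedly divide and take the remainder:
-19 ÷ 5 → quotient -4, remainder 1
5 ÷ 1 → quotient 5, remainder 0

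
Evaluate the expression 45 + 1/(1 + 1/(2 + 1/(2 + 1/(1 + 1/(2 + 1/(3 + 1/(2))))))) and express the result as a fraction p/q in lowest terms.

9552/209

Build up convergents one term at a time:
a_0 = 45: 45/1
a_1 = 1: 46/1
a_2 = 2: 137/3
a_3 = 2: 320/7
a_4 = 1: 457/10
a_5 = 2: 1234/27
a_6 = 3: 4159/91
a_7 = 2: 9552/209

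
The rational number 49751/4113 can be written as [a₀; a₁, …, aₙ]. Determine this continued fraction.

[12; 10, 2, 2, 2, 1, 3, 6]

Apply division with remainder until the remainder is 0:
49751 = 12·4113 + 395, so a_0 = 12
4113 = 10·395 + 163, so a_1 = 10
395 = 2·163 + 69, so a_2 = 2
163 = 2·69 + 25, so a_3 = 2
69 = 2·25 + 19, so a_4 = 2
25 = 1·19 + 6, so a_5 = 1
19 = 3·6 + 1, so a_6 = 3
6 = 6·1 + 0, so a_7 = 6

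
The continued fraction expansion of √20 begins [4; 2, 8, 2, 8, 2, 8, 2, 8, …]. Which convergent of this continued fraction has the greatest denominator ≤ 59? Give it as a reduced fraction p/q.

161/36

List convergents until the denominator exceeds the bound:
a_0 = 4: 4/1  (≤ bound)
a_1 = 2: 9/2  (≤ bound)
a_2 = 8: 76/17  (≤ bound)
a_3 = 2: 161/36  (≤ bound)
a_4 = 8: 1364/305  (> 59, stop)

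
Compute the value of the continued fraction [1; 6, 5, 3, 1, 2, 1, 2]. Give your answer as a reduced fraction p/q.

a_0 = 1: 1/1
a_1 = 6: 7/6
a_2 = 5: 36/31
a_3 = 3: 115/99
a_4 = 1: 151/130
a_5 = 2: 417/359
a_6 = 1: 568/489
a_7 = 2: 1553/1337

1553/1337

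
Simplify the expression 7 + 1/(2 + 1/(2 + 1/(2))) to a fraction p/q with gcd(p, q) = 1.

Starting at the tail and folding back:
Start with 2.
2 + 1/(2/1) = 2 + 1/2 = 5/2
2 + 1/(5/2) = 2 + 2/5 = 12/5
7 + 1/(12/5) = 7 + 5/12 = 89/12

89/12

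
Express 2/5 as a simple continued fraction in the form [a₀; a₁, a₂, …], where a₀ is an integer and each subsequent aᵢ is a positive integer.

2 = 0·5 + 2, so a_0 = 0
5 = 2·2 + 1, so a_1 = 2
2 = 2·1 + 0, so a_2 = 2

[0; 2, 2]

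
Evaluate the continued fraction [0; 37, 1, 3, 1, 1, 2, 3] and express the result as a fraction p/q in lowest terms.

Starting at the tail and folding back:
Start with 3.
2 + 1/(3/1) = 2 + 1/3 = 7/3
1 + 1/(7/3) = 1 + 3/7 = 10/7
1 + 1/(10/7) = 1 + 7/10 = 17/10
3 + 1/(17/10) = 3 + 10/17 = 61/17
1 + 1/(61/17) = 1 + 17/61 = 78/61
37 + 1/(78/61) = 37 + 61/78 = 2947/78
0 + 1/(2947/78) = 0 + 78/2947 = 78/2947

78/2947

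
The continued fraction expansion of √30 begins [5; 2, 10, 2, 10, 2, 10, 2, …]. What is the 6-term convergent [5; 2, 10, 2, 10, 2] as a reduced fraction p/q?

a_0 = 5: 5/1
a_1 = 2: 11/2
a_2 = 10: 115/21
a_3 = 2: 241/44
a_4 = 10: 2525/461
a_5 = 2: 5291/966

5291/966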